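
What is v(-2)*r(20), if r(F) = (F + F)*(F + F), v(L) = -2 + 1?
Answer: -1600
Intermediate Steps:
v(L) = -1
r(F) = 4*F² (r(F) = (2*F)*(2*F) = 4*F²)
v(-2)*r(20) = -4*20² = -4*400 = -1*1600 = -1600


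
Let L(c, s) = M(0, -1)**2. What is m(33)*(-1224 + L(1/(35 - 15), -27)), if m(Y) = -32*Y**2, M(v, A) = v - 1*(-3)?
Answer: 42340320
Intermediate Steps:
M(v, A) = 3 + v (M(v, A) = v + 3 = 3 + v)
L(c, s) = 9 (L(c, s) = (3 + 0)**2 = 3**2 = 9)
m(33)*(-1224 + L(1/(35 - 15), -27)) = (-32*33**2)*(-1224 + 9) = -32*1089*(-1215) = -34848*(-1215) = 42340320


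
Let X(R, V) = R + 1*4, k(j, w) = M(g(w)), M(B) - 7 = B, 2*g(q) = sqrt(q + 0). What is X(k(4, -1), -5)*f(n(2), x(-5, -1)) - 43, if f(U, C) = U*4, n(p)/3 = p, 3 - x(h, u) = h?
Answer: 221 + 12*I ≈ 221.0 + 12.0*I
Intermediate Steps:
x(h, u) = 3 - h
n(p) = 3*p
g(q) = sqrt(q)/2 (g(q) = sqrt(q + 0)/2 = sqrt(q)/2)
M(B) = 7 + B
k(j, w) = 7 + sqrt(w)/2
X(R, V) = 4 + R (X(R, V) = R + 4 = 4 + R)
f(U, C) = 4*U
X(k(4, -1), -5)*f(n(2), x(-5, -1)) - 43 = (4 + (7 + sqrt(-1)/2))*(4*(3*2)) - 43 = (4 + (7 + I/2))*(4*6) - 43 = (11 + I/2)*24 - 43 = (264 + 12*I) - 43 = 221 + 12*I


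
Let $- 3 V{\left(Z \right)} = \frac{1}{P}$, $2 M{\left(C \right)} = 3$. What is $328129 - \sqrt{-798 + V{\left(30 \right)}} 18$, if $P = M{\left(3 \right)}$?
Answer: $328129 - 24 i \sqrt{449} \approx 3.2813 \cdot 10^{5} - 508.55 i$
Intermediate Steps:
$M{\left(C \right)} = \frac{3}{2}$ ($M{\left(C \right)} = \frac{1}{2} \cdot 3 = \frac{3}{2}$)
$P = \frac{3}{2} \approx 1.5$
$V{\left(Z \right)} = - \frac{2}{9}$ ($V{\left(Z \right)} = - \frac{1}{3 \cdot \frac{3}{2}} = \left(- \frac{1}{3}\right) \frac{2}{3} = - \frac{2}{9}$)
$328129 - \sqrt{-798 + V{\left(30 \right)}} 18 = 328129 - \sqrt{-798 - \frac{2}{9}} \cdot 18 = 328129 - \sqrt{- \frac{7184}{9}} \cdot 18 = 328129 - \frac{4 i \sqrt{449}}{3} \cdot 18 = 328129 - 24 i \sqrt{449}$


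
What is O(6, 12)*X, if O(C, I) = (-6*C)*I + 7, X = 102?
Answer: -43350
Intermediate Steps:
O(C, I) = 7 - 6*C*I (O(C, I) = -6*C*I + 7 = 7 - 6*C*I)
O(6, 12)*X = (7 - 6*6*12)*102 = (7 - 432)*102 = -425*102 = -43350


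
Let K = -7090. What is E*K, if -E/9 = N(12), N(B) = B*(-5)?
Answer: -3828600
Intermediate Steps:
N(B) = -5*B
E = 540 (E = -(-45)*12 = -9*(-60) = 540)
E*K = 540*(-7090) = -3828600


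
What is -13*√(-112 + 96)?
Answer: -52*I ≈ -52.0*I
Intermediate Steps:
-13*√(-112 + 96) = -52*I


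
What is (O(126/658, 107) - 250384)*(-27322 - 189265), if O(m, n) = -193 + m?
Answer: 2550768923570/47 ≈ 5.4272e+10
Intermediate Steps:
(O(126/658, 107) - 250384)*(-27322 - 189265) = ((-193 + 126/658) - 250384)*(-27322 - 189265) = ((-193 + 126*(1/658)) - 250384)*(-216587) = ((-193 + 9/47) - 250384)*(-216587) = (-9062/47 - 250384)*(-216587) = -11777110/47*(-216587) = 2550768923570/47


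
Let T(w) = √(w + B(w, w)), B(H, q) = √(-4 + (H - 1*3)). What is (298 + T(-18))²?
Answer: (298 + √(-18 + 5*I))² ≈ 89134.0 + 2557.4*I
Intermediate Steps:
B(H, q) = √(-7 + H) (B(H, q) = √(-4 + (H - 3)) = √(-4 + (-3 + H)) = √(-7 + H))
T(w) = √(w + √(-7 + w))
(298 + T(-18))² = (298 + √(-18 + √(-7 - 18)))² = (298 + √(-18 + √(-25)))² = (298 + √(-18 + 5*I))²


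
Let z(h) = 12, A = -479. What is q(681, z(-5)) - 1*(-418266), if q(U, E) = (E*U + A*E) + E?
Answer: 420702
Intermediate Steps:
q(U, E) = -478*E + E*U (q(U, E) = (E*U - 479*E) + E = (-479*E + E*U) + E = -478*E + E*U)
q(681, z(-5)) - 1*(-418266) = 12*(-478 + 681) - 1*(-418266) = 12*203 + 418266 = 2436 + 418266 = 420702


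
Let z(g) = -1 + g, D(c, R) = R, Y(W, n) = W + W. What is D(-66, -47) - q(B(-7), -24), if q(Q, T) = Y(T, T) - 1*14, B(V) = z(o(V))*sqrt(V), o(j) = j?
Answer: 15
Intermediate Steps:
Y(W, n) = 2*W
B(V) = sqrt(V)*(-1 + V) (B(V) = (-1 + V)*sqrt(V) = sqrt(V)*(-1 + V))
q(Q, T) = -14 + 2*T (q(Q, T) = 2*T - 1*14 = 2*T - 14 = -14 + 2*T)
D(-66, -47) - q(B(-7), -24) = -47 - (-14 + 2*(-24)) = -47 - (-14 - 48) = -47 - 1*(-62) = -47 + 62 = 15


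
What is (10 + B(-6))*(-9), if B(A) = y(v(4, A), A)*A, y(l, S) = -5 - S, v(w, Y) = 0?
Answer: -36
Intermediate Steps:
B(A) = A*(-5 - A) (B(A) = (-5 - A)*A = A*(-5 - A))
(10 + B(-6))*(-9) = (10 - 1*(-6)*(5 - 6))*(-9) = (10 - 1*(-6)*(-1))*(-9) = (10 - 6)*(-9) = 4*(-9) = -36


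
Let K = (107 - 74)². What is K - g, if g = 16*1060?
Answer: -15871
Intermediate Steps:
K = 1089 (K = 33² = 1089)
g = 16960
K - g = 1089 - 1*16960 = 1089 - 16960 = -15871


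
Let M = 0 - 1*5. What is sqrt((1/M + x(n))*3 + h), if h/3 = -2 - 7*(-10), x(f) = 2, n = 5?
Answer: sqrt(5235)/5 ≈ 14.471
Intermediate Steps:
M = -5 (M = 0 - 5 = -5)
h = 204 (h = 3*(-2 - 7*(-10)) = 3*(-2 + 70) = 3*68 = 204)
sqrt((1/M + x(n))*3 + h) = sqrt((1/(-5) + 2)*3 + 204) = sqrt((-1/5 + 2)*3 + 204) = sqrt((9/5)*3 + 204) = sqrt(27/5 + 204) = sqrt(1047/5) = sqrt(5235)/5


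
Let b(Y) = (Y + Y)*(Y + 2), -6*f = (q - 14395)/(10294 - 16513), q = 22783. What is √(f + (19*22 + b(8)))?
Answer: 2*√621205545/2073 ≈ 24.046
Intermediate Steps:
f = 466/2073 (f = -(22783 - 14395)/(6*(10294 - 16513)) = -1398/(-6219) = -1398*(-1)/6219 = -⅙*(-932/691) = 466/2073 ≈ 0.22479)
b(Y) = 2*Y*(2 + Y) (b(Y) = (2*Y)*(2 + Y) = 2*Y*(2 + Y))
√(f + (19*22 + b(8))) = √(466/2073 + (19*22 + 2*8*(2 + 8))) = √(466/2073 + (418 + 2*8*10)) = √(466/2073 + (418 + 160)) = √(466/2073 + 578) = √(1198660/2073) = 2*√621205545/2073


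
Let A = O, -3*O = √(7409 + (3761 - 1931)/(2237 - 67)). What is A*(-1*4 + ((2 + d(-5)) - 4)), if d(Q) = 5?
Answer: 16*√1362977/651 ≈ 28.693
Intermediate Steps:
O = -16*√1362977/651 (O = -√(7409 + (3761 - 1931)/(2237 - 67))/3 = -√(7409 + 1830/2170)/3 = -√(7409 + 1830*(1/2170))/3 = -√(7409 + 183/217)/3 = -16*√1362977/651 ≈ -28.693)
A = -16*√1362977/651 ≈ -28.693
A*(-1*4 + ((2 + d(-5)) - 4)) = (-16*√1362977/651)*(-1*4 + ((2 + 5) - 4)) = (-16*√1362977/651)*(-4 + (7 - 4)) = (-16*√1362977/651)*(-4 + 3) = -16*√1362977/651*(-1) = 16*√1362977/651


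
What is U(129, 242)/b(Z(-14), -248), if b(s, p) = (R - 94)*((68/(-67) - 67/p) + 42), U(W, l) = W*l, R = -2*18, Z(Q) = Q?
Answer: -86453048/14852435 ≈ -5.8208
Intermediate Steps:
R = -36
b(s, p) = -356980/67 + 8710/p (b(s, p) = (-36 - 94)*((68/(-67) - 67/p) + 42) = -130*((68*(-1/67) - 67/p) + 42) = -130*((-68/67 - 67/p) + 42) = -130*(2746/67 - 67/p) = -356980/67 + 8710/p)
U(129, 242)/b(Z(-14), -248) = (129*242)/(-356980/67 + 8710/(-248)) = 31218/(-356980/67 + 8710*(-1/248)) = 31218/(-356980/67 - 4355/124) = 31218/(-44557305/8308) = 31218*(-8308/44557305) = -86453048/14852435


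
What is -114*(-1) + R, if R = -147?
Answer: -33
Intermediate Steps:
-114*(-1) + R = -114*(-1) - 147 = 114 - 147 = -33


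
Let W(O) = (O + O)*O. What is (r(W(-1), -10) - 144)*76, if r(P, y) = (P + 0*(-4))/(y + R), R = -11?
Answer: -229976/21 ≈ -10951.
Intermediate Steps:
W(O) = 2*O² (W(O) = (2*O)*O = 2*O²)
r(P, y) = P/(-11 + y) (r(P, y) = (P + 0*(-4))/(y - 11) = (P + 0)/(-11 + y) = P/(-11 + y))
(r(W(-1), -10) - 144)*76 = ((2*(-1)²)/(-11 - 10) - 144)*76 = ((2*1)/(-21) - 144)*76 = (2*(-1/21) - 144)*76 = (-2/21 - 144)*76 = -3026/21*76 = -229976/21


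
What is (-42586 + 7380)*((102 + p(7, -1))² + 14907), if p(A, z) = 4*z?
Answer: -862934266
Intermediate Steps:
(-42586 + 7380)*((102 + p(7, -1))² + 14907) = (-42586 + 7380)*((102 + 4*(-1))² + 14907) = -35206*((102 - 4)² + 14907) = -35206*(98² + 14907) = -35206*(9604 + 14907) = -35206*24511 = -862934266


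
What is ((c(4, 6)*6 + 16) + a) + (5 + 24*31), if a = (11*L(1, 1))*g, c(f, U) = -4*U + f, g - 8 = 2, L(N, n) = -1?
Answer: 535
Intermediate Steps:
g = 10 (g = 8 + 2 = 10)
c(f, U) = f - 4*U
a = -110 (a = (11*(-1))*10 = -11*10 = -110)
((c(4, 6)*6 + 16) + a) + (5 + 24*31) = (((4 - 4*6)*6 + 16) - 110) + (5 + 24*31) = (((4 - 24)*6 + 16) - 110) + (5 + 744) = ((-20*6 + 16) - 110) + 749 = ((-120 + 16) - 110) + 749 = (-104 - 110) + 749 = -214 + 749 = 535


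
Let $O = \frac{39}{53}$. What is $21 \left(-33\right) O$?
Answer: $- \frac{27027}{53} \approx -509.94$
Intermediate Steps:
$O = \frac{39}{53}$ ($O = 39 \cdot \frac{1}{53} = \frac{39}{53} \approx 0.73585$)
$21 \left(-33\right) O = 21 \left(-33\right) \frac{39}{53} = \left(-693\right) \frac{39}{53} = - \frac{27027}{53}$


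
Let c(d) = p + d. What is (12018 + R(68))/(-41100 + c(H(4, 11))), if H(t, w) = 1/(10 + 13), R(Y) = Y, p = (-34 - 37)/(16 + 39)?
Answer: -7644395/25996539 ≈ -0.29405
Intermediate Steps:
p = -71/55 ≈ -1.2909
H(t, w) = 1/23
c(d) = -71/55 + d
(12018 + R(68))/(-41100 + c(H(4, 11))) = (12018 + 68)/(-41100 + (-71/55 + 1/23)) = 12086/(-41100 - 1578/1265) = 12086/(-51993078/1265) = 12086*(-1265/51993078) = -7644395/25996539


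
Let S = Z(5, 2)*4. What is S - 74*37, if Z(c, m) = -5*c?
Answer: -2838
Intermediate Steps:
S = -100 (S = -5*5*4 = -25*4 = -100)
S - 74*37 = -100 - 74*37 = -100 - 2738 = -2838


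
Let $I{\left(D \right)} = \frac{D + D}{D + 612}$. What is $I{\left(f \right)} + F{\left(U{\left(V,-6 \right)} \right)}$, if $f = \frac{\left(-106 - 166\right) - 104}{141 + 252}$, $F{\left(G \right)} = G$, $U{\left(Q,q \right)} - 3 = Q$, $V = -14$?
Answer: $- \frac{660573}{60035} \approx -11.003$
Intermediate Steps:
$U{\left(Q,q \right)} = 3 + Q$
$f = - \frac{376}{393}$ ($f = \frac{-272 - 104}{393} = \left(-376\right) \frac{1}{393} = - \frac{376}{393} \approx -0.95674$)
$I{\left(D \right)} = \frac{2 D}{612 + D}$
$I{\left(f \right)} + F{\left(U{\left(V,-6 \right)} \right)} = 2 \left(- \frac{376}{393}\right) \frac{1}{612 - \frac{376}{393}} + \left(3 - 14\right) = 2 \left(- \frac{376}{393}\right) \frac{1}{\frac{240140}{393}} - 11 = 2 \left(- \frac{376}{393}\right) \frac{393}{240140} - 11 = - \frac{188}{60035} - 11 = - \frac{660573}{60035}$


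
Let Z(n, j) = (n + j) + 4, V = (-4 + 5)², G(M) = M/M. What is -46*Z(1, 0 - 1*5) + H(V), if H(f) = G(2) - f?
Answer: 0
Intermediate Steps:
G(M) = 1
V = 1 (V = 1² = 1)
Z(n, j) = 4 + j + n (Z(n, j) = (j + n) + 4 = 4 + j + n)
H(f) = 1 - f
-46*Z(1, 0 - 1*5) + H(V) = -46*(4 + (0 - 1*5) + 1) + (1 - 1*1) = -46*(4 + (0 - 5) + 1) + (1 - 1) = -46*(4 - 5 + 1) + 0 = -46*0 + 0 = 0 + 0 = 0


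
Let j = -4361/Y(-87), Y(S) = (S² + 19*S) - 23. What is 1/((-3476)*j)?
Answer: 5893/15158836 ≈ 0.00038875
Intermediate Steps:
Y(S) = -23 + S² + 19*S
j = -4361/5893 (j = -4361/(-23 + (-87)² + 19*(-87)) = -4361/(-23 + 7569 - 1653) = -4361/5893 ≈ -0.74003)
1/((-3476)*j) = 1/((-3476)*(-4361/5893)) = -1/3476*(-5893/4361) = 5893/15158836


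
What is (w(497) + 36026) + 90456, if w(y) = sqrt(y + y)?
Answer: 126482 + sqrt(994) ≈ 1.2651e+5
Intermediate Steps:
w(y) = sqrt(2)*sqrt(y) (w(y) = sqrt(2*y) = sqrt(2)*sqrt(y))
(w(497) + 36026) + 90456 = (sqrt(2)*sqrt(497) + 36026) + 90456 = (sqrt(994) + 36026) + 90456 = (36026 + sqrt(994)) + 90456 = 126482 + sqrt(994)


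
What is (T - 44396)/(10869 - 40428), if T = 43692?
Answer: 704/29559 ≈ 0.023817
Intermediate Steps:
(T - 44396)/(10869 - 40428) = (43692 - 44396)/(10869 - 40428) = -704/(-29559) = -704*(-1/29559) = 704/29559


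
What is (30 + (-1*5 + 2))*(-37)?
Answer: -999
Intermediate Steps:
(30 + (-1*5 + 2))*(-37) = (30 + (-5 + 2))*(-37) = (30 - 3)*(-37) = 27*(-37) = -999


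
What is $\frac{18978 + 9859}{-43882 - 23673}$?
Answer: $- \frac{28837}{67555} \approx -0.42687$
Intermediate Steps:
$\frac{18978 + 9859}{-43882 - 23673} = \frac{28837}{-67555} = 28837 \left(- \frac{1}{67555}\right) = - \frac{28837}{67555}$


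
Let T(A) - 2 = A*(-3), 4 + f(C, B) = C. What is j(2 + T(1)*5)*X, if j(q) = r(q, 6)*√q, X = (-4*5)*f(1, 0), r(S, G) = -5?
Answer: -300*I*√3 ≈ -519.62*I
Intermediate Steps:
f(C, B) = -4 + C
T(A) = 2 - 3*A (T(A) = 2 + A*(-3) = 2 - 3*A)
X = 60 (X = (-4*5)*(-4 + 1) = -20*(-3) = 60)
j(q) = -5*√q
j(2 + T(1)*5)*X = -5*√(2 + (2 - 3*1)*5)*60 = -5*√(2 + (2 - 3)*5)*60 = -5*√(2 - 1*5)*60 = -5*√(2 - 5)*60 = -5*I*√3*60 = -300*I*√3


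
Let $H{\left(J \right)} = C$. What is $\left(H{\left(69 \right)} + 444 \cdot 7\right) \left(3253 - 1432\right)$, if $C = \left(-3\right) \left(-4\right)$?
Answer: $5681520$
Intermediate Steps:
$C = 12$
$H{\left(J \right)} = 12$
$\left(H{\left(69 \right)} + 444 \cdot 7\right) \left(3253 - 1432\right) = \left(12 + 444 \cdot 7\right) \left(3253 - 1432\right) = \left(12 + 3108\right) 1821 = 3120 \cdot 1821 = 5681520$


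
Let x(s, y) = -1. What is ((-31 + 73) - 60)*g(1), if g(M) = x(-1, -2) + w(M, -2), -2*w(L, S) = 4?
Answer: 54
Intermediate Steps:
w(L, S) = -2 (w(L, S) = -½*4 = -2)
g(M) = -3 (g(M) = -1 - 2 = -3)
((-31 + 73) - 60)*g(1) = ((-31 + 73) - 60)*(-3) = (42 - 60)*(-3) = -18*(-3) = 54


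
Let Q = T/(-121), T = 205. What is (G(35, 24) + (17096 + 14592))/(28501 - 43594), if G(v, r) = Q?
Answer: -3834043/1826253 ≈ -2.0994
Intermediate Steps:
Q = -205/121 (Q = 205/(-121) = 205*(-1/121) = -205/121 ≈ -1.6942)
G(v, r) = -205/121
(G(35, 24) + (17096 + 14592))/(28501 - 43594) = (-205/121 + (17096 + 14592))/(28501 - 43594) = (-205/121 + 31688)/(-15093) = (3834043/121)*(-1/15093) = -3834043/1826253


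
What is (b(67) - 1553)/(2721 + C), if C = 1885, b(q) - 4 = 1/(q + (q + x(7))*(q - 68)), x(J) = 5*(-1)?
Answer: -3872/11515 ≈ -0.33626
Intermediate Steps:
x(J) = -5
b(q) = 4 + 1/(q + (-68 + q)*(-5 + q)) (b(q) = 4 + 1/(q + (q - 5)*(q - 68)) = 4 + 1/(q + (-5 + q)*(-68 + q)) = 4 + 1/(q + (-68 + q)*(-5 + q)))
(b(67) - 1553)/(2721 + C) = ((1361 - 288*67 + 4*67**2)/(340 + 67**2 - 72*67) - 1553)/(2721 + 1885) = ((1361 - 19296 + 4*4489)/(340 + 4489 - 4824) - 1553)/4606 = ((1361 - 19296 + 17956)/5 - 1553)*(1/4606) = ((1/5)*21 - 1553)*(1/4606) = (21/5 - 1553)*(1/4606) = -7744/5*1/4606 = -3872/11515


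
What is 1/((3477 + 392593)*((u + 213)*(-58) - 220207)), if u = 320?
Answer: -1/99461494470 ≈ -1.0054e-11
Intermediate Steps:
1/((3477 + 392593)*((u + 213)*(-58) - 220207)) = 1/((3477 + 392593)*((320 + 213)*(-58) - 220207)) = 1/(396070*(533*(-58) - 220207)) = 1/(396070*(-30914 - 220207)) = 1/(396070*(-251121)) = 1/(-99461494470) = -1/99461494470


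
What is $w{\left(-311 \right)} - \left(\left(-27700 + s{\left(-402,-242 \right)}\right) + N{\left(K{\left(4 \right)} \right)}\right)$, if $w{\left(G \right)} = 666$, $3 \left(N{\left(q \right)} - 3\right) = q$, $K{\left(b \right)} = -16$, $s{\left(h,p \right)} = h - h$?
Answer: $\frac{85105}{3} \approx 28368.0$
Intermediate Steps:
$s{\left(h,p \right)} = 0$
$N{\left(q \right)} = 3 + \frac{q}{3}$
$w{\left(-311 \right)} - \left(\left(-27700 + s{\left(-402,-242 \right)}\right) + N{\left(K{\left(4 \right)} \right)}\right) = 666 - \left(\left(-27700 + 0\right) + \left(3 + \frac{1}{3} \left(-16\right)\right)\right) = 666 - \left(-27700 + \left(3 - \frac{16}{3}\right)\right) = 666 - \left(-27700 - \frac{7}{3}\right) = 666 - - \frac{83107}{3} = 666 + \frac{83107}{3} = \frac{85105}{3}$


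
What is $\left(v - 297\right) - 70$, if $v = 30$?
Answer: $-337$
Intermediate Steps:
$\left(v - 297\right) - 70 = \left(30 - 297\right) - 70 = -267 - 70 = -337$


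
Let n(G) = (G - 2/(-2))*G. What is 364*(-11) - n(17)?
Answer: -4310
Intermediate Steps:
n(G) = G*(1 + G) (n(G) = (G - 2*(-1/2))*G = (G + 1)*G = (1 + G)*G = G*(1 + G))
364*(-11) - n(17) = 364*(-11) - 17*(1 + 17) = -4004 - 17*18 = -4004 - 1*306 = -4004 - 306 = -4310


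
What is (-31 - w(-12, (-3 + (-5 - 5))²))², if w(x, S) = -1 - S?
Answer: 19321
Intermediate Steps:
(-31 - w(-12, (-3 + (-5 - 5))²))² = (-31 - (-1 - (-3 + (-5 - 5))²))² = (-31 - (-1 - (-3 - 10)²))² = (-31 - (-1 - 1*(-13)²))² = (-31 - (-1 - 1*169))² = (-31 - (-1 - 169))² = (-31 - 1*(-170))² = (-31 + 170)² = 139² = 19321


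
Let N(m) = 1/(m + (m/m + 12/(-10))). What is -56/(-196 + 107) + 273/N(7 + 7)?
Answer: 1676773/445 ≈ 3768.0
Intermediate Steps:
N(m) = 1/(-⅕ + m) (N(m) = 1/(m + (1 + 12*(-⅒))) = 1/(m + (1 - 6/5)) = 1/(m - ⅕) = 1/(-⅕ + m))
-56/(-196 + 107) + 273/N(7 + 7) = -56/(-196 + 107) + 273/((5/(-1 + 5*(7 + 7)))) = -56/(-89) + 273/((5/(-1 + 5*14))) = -56*(-1/89) + 273/((5/(-1 + 70))) = 56/89 + 273/((5/69)) = 56/89 + 273/((5*(1/69))) = 56/89 + 273/(5/69) = 56/89 + 273*(69/5) = 56/89 + 18837/5 = 1676773/445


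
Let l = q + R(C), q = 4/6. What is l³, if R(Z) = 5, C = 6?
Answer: 4913/27 ≈ 181.96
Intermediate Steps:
q = ⅔ (q = 4*(⅙) = ⅔ ≈ 0.66667)
l = 17/3 (l = ⅔ + 5 = 17/3 ≈ 5.6667)
l³ = (17/3)³ = 4913/27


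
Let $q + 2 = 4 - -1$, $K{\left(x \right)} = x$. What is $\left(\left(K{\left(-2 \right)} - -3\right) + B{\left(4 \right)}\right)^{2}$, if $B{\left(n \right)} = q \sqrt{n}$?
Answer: $49$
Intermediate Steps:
$q = 3$ ($q = -2 + \left(4 - -1\right) = -2 + \left(4 + 1\right) = -2 + 5 = 3$)
$B{\left(n \right)} = 3 \sqrt{n}$
$\left(\left(K{\left(-2 \right)} - -3\right) + B{\left(4 \right)}\right)^{2} = \left(\left(-2 - -3\right) + 3 \sqrt{4}\right)^{2} = \left(\left(-2 + 3\right) + 3 \cdot 2\right)^{2} = \left(1 + 6\right)^{2} = 7^{2} = 49$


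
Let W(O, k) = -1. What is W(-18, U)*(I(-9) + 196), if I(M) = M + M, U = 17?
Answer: -178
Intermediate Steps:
I(M) = 2*M
W(-18, U)*(I(-9) + 196) = -(2*(-9) + 196) = -(-18 + 196) = -1*178 = -178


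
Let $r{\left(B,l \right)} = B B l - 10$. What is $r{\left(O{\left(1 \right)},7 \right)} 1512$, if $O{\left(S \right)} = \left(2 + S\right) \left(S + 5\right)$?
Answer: $3414096$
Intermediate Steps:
$O{\left(S \right)} = \left(2 + S\right) \left(5 + S\right)$
$r{\left(B,l \right)} = -10 + l B^{2}$ ($r{\left(B,l \right)} = B^{2} l - 10 = l B^{2} - 10 = -10 + l B^{2}$)
$r{\left(O{\left(1 \right)},7 \right)} 1512 = \left(-10 + 7 \left(10 + 1^{2} + 7 \cdot 1\right)^{2}\right) 1512 = \left(-10 + 7 \left(10 + 1 + 7\right)^{2}\right) 1512 = \left(-10 + 7 \cdot 18^{2}\right) 1512 = \left(-10 + 7 \cdot 324\right) 1512 = \left(-10 + 2268\right) 1512 = 2258 \cdot 1512 = 3414096$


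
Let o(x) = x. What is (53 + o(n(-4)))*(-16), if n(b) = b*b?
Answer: -1104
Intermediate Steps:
n(b) = b²
(53 + o(n(-4)))*(-16) = (53 + (-4)²)*(-16) = (53 + 16)*(-16) = 69*(-16) = -1104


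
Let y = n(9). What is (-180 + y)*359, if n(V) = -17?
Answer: -70723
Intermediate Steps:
y = -17
(-180 + y)*359 = (-180 - 17)*359 = -197*359 = -70723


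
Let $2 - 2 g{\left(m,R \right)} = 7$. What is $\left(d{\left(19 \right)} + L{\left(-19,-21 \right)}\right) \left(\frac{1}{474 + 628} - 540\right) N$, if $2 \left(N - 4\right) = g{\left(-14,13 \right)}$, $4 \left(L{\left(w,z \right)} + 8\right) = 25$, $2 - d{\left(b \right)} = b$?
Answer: $\frac{490940175}{17632} \approx 27844.0$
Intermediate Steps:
$g{\left(m,R \right)} = - \frac{5}{2}$ ($g{\left(m,R \right)} = 1 - \frac{7}{2} = - \frac{5}{2}$)
$d{\left(b \right)} = 2 - b$
$L{\left(w,z \right)} = - \frac{7}{4}$ ($L{\left(w,z \right)} = -8 + \frac{1}{4} \cdot 25 = -8 + \frac{25}{4} = - \frac{7}{4}$)
$N = \frac{11}{4}$ ($N = 4 + \frac{1}{2} \left(- \frac{5}{2}\right) = 4 - \frac{5}{4} = \frac{11}{4} \approx 2.75$)
$\left(d{\left(19 \right)} + L{\left(-19,-21 \right)}\right) \left(\frac{1}{474 + 628} - 540\right) N = \left(\left(2 - 19\right) - \frac{7}{4}\right) \left(\frac{1}{474 + 628} - 540\right) \frac{11}{4} = \left(\left(2 - 19\right) - \frac{7}{4}\right) \left(\frac{1}{1102} - 540\right) \frac{11}{4} = \left(-17 - \frac{7}{4}\right) \left(\frac{1}{1102} - 540\right) \frac{11}{4} = \left(- \frac{75}{4}\right) \left(- \frac{595079}{1102}\right) \frac{11}{4} = \frac{44630925}{4408} \cdot \frac{11}{4} = \frac{490940175}{17632}$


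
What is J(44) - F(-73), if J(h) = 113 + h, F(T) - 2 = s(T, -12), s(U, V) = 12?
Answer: 143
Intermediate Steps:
F(T) = 14 (F(T) = 2 + 12 = 14)
J(44) - F(-73) = (113 + 44) - 1*14 = 157 - 14 = 143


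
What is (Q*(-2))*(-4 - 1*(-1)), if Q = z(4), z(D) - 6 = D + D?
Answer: 84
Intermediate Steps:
z(D) = 6 + 2*D (z(D) = 6 + (D + D) = 6 + 2*D)
Q = 14 (Q = 6 + 2*4 = 6 + 8 = 14)
(Q*(-2))*(-4 - 1*(-1)) = (14*(-2))*(-4 - 1*(-1)) = -28*(-4 + 1) = -28*(-3) = 84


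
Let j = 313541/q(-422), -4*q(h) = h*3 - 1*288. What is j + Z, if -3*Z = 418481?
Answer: -107759497/777 ≈ -1.3869e+5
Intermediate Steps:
Z = -418481/3 (Z = -⅓*418481 = -418481/3 ≈ -1.3949e+5)
q(h) = 72 - 3*h/4 (q(h) = -(h*3 - 1*288)/4 = -(3*h - 288)/4 = -(-288 + 3*h)/4 = 72 - 3*h/4)
j = 627082/777 (j = 313541/(72 - ¾*(-422)) = 313541/(72 + 633/2) = 313541/(777/2) = 313541*(2/777) = 627082/777 ≈ 807.06)
j + Z = 627082/777 - 418481/3 = -107759497/777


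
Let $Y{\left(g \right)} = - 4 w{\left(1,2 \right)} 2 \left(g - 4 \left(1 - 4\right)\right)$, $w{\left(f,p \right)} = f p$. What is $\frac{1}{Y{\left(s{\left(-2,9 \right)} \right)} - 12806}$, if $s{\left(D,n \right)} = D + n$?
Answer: $- \frac{1}{13110} \approx -7.6278 \cdot 10^{-5}$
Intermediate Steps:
$Y{\left(g \right)} = -192 - 16 g$ ($Y{\left(g \right)} = - 4 \cdot 1 \cdot 2 \cdot 2 \left(g - 4 \left(1 - 4\right)\right) = \left(-4\right) 2 \cdot 2 \left(g - -12\right) = \left(-8\right) 2 \left(g + 12\right) = - 16 \left(12 + g\right) = -192 - 16 g$)
$\frac{1}{Y{\left(s{\left(-2,9 \right)} \right)} - 12806} = \frac{1}{\left(-192 - 16 \left(-2 + 9\right)\right) - 12806} = \frac{1}{\left(-192 - 112\right) - 12806} = \frac{1}{-304 - 12806} = \frac{1}{-13110} = - \frac{1}{13110}$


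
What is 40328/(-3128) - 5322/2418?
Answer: -2378340/157573 ≈ -15.094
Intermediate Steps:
40328/(-3128) - 5322/2418 = 40328*(-1/3128) - 5322*1/2418 = -5041/391 - 887/403 = -2378340/157573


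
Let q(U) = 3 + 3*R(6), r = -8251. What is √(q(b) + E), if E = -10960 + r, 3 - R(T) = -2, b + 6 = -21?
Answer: I*√19193 ≈ 138.54*I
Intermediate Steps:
b = -27 (b = -6 - 21 = -27)
R(T) = 5 (R(T) = 3 - 1*(-2) = 3 + 2 = 5)
E = -19211 (E = -10960 - 8251 = -19211)
q(U) = 18 (q(U) = 3 + 3*5 = 3 + 15 = 18)
√(q(b) + E) = √(18 - 19211) = √(-19193) = I*√19193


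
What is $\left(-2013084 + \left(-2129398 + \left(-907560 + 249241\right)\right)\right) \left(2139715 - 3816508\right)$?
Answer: $8049949511193$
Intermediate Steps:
$\left(-2013084 + \left(-2129398 + \left(-907560 + 249241\right)\right)\right) \left(2139715 - 3816508\right) = \left(-2013084 - 2787717\right) \left(-1676793\right) = \left(-4800801\right) \left(-1676793\right) = 8049949511193$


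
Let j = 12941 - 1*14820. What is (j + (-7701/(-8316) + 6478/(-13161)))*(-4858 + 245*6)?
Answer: 6129092629/963 ≈ 6.3646e+6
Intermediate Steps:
j = -1879 (j = 12941 - 14820 = -1879)
(j + (-7701/(-8316) + 6478/(-13161)))*(-4858 + 245*6) = (-1879 + (-7701/(-8316) + 6478/(-13161)))*(-4858 + 245*6) = (-1879 + (-7701*(-1/8316) + 6478*(-1/13161)))*(-4858 + 1470) = (-1879 + (2567/2772 - 158/321))*(-3388) = (-1879 + 128677/296604)*(-3388) = -557190239/296604*(-3388) = 6129092629/963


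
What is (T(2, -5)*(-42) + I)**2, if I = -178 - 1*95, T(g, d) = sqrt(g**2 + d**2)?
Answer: 125685 + 22932*sqrt(29) ≈ 2.4918e+5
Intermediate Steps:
T(g, d) = sqrt(d**2 + g**2)
I = -273 (I = -178 - 95 = -273)
(T(2, -5)*(-42) + I)**2 = (sqrt((-5)**2 + 2**2)*(-42) - 273)**2 = (sqrt(25 + 4)*(-42) - 273)**2 = (sqrt(29)*(-42) - 273)**2 = (-42*sqrt(29) - 273)**2 = (-273 - 42*sqrt(29))**2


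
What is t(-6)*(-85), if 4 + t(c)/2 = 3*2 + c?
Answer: 680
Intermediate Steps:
t(c) = 4 + 2*c (t(c) = -8 + 2*(3*2 + c) = -8 + 2*(6 + c) = -8 + (12 + 2*c) = 4 + 2*c)
t(-6)*(-85) = (4 + 2*(-6))*(-85) = (4 - 12)*(-85) = -8*(-85) = 680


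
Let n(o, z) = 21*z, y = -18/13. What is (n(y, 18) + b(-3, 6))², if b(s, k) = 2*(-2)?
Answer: 139876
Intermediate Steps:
b(s, k) = -4
y = -18/13 (y = -18*1/13 = -18/13 ≈ -1.3846)
(n(y, 18) + b(-3, 6))² = (21*18 - 4)² = (378 - 4)² = 374² = 139876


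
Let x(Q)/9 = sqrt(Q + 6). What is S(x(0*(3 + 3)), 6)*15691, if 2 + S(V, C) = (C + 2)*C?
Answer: 721786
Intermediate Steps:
x(Q) = 9*sqrt(6 + Q) (x(Q) = 9*sqrt(Q + 6) = 9*sqrt(6 + Q))
S(V, C) = -2 + C*(2 + C) (S(V, C) = -2 + (C + 2)*C = -2 + (2 + C)*C = -2 + C*(2 + C))
S(x(0*(3 + 3)), 6)*15691 = (-2 + 6**2 + 2*6)*15691 = (-2 + 36 + 12)*15691 = 46*15691 = 721786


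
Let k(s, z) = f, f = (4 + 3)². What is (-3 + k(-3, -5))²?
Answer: 2116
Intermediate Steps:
f = 49 (f = 7² = 49)
k(s, z) = 49
(-3 + k(-3, -5))² = (-3 + 49)² = 46² = 2116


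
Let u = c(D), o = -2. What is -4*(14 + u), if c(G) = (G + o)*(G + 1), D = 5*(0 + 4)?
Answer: -1568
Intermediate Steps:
D = 20 (D = 5*4 = 20)
c(G) = (1 + G)*(-2 + G) (c(G) = (G - 2)*(G + 1) = (-2 + G)*(1 + G) = (1 + G)*(-2 + G))
u = 378 (u = -2 + 20² - 1*20 = -2 + 400 - 20 = 378)
-4*(14 + u) = -4*(14 + 378) = -4*392 = -1568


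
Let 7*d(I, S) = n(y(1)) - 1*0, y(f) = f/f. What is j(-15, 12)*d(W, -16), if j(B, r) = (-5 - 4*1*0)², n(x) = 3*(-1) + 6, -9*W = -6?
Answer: 75/7 ≈ 10.714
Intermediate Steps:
W = ⅔ (W = -⅑*(-6) = ⅔ ≈ 0.66667)
y(f) = 1
n(x) = 3 (n(x) = -3 + 6 = 3)
j(B, r) = 25 (j(B, r) = (-5 - 4*0)² = (-5 + 0)² = (-5)² = 25)
d(I, S) = 3/7 (d(I, S) = (3 - 1*0)/7 = (3 + 0)/7 = (⅐)*3 = 3/7)
j(-15, 12)*d(W, -16) = 25*(3/7) = 75/7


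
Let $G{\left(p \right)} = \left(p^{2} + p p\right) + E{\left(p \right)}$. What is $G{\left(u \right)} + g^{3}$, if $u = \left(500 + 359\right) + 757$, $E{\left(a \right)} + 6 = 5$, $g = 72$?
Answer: $5596159$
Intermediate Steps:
$E{\left(a \right)} = -1$ ($E{\left(a \right)} = -6 + 5 = -1$)
$u = 1616$ ($u = 859 + 757 = 1616$)
$G{\left(p \right)} = -1 + 2 p^{2}$ ($G{\left(p \right)} = \left(p^{2} + p p\right) - 1 = \left(p^{2} + p^{2}\right) - 1 = 2 p^{2} - 1 = -1 + 2 p^{2}$)
$G{\left(u \right)} + g^{3} = \left(-1 + 2 \cdot 1616^{2}\right) + 72^{3} = \left(-1 + 2 \cdot 2611456\right) + 373248 = \left(-1 + 5222912\right) + 373248 = 5222911 + 373248 = 5596159$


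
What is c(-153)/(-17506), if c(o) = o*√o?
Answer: 459*I*√17/17506 ≈ 0.10811*I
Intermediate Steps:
c(o) = o^(3/2)
c(-153)/(-17506) = (-153)^(3/2)/(-17506) = -459*I*√17*(-1/17506) = 459*I*√17/17506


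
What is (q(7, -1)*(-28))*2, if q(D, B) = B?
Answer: 56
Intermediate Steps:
(q(7, -1)*(-28))*2 = -1*(-28)*2 = 28*2 = 56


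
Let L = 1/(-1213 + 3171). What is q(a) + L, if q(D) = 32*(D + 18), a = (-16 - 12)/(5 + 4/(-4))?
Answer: 689217/1958 ≈ 352.00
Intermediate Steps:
a = -7 (a = -28/(5 + 4*(-¼)) = -28/(5 - 1) = -28/4 = -28*¼ = -7)
L = 1/1958 ≈ 0.00051073
q(D) = 576 + 32*D (q(D) = 32*(18 + D) = 576 + 32*D)
q(a) + L = (576 + 32*(-7)) + 1/1958 = (576 - 224) + 1/1958 = 352 + 1/1958 = 689217/1958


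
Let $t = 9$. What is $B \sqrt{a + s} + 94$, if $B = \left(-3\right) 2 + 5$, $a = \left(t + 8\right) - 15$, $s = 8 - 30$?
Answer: $94 - 2 i \sqrt{5} \approx 94.0 - 4.4721 i$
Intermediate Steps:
$s = -22$
$a = 2$ ($a = \left(9 + 8\right) - 15 = 17 - 15 = 2$)
$B = -1$ ($B = -6 + 5 = -1$)
$B \sqrt{a + s} + 94 = - \sqrt{2 - 22} + 94 = - \sqrt{-20} + 94 = - 2 i \sqrt{5} + 94 = 94 - 2 i \sqrt{5}$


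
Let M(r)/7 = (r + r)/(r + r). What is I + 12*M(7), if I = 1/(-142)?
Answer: 11927/142 ≈ 83.993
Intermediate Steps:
I = -1/142 ≈ -0.0070423
M(r) = 7 (M(r) = 7*((r + r)/(r + r)) = 7*((2*r)/((2*r))) = 7*((2*r)*(1/(2*r))) = 7*1 = 7)
I + 12*M(7) = -1/142 + 12*7 = -1/142 + 84 = 11927/142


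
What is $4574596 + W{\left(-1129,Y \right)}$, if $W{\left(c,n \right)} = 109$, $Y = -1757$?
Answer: $4574705$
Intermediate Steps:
$4574596 + W{\left(-1129,Y \right)} = 4574596 + 109 = 4574705$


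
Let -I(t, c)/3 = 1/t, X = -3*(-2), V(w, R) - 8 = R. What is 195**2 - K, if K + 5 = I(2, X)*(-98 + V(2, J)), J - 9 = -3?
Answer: 37904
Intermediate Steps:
J = 6 (J = 9 - 3 = 6)
V(w, R) = 8 + R
X = 6
I(t, c) = -3/t
K = 121 (K = -5 + (-3/2)*(-98 + (8 + 6)) = -5 + (-3*1/2)*(-98 + 14) = -5 - 3/2*(-84) = -5 + 126 = 121)
195**2 - K = 195**2 - 1*121 = 38025 - 121 = 37904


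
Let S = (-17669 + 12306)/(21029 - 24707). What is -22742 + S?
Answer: -83639713/3678 ≈ -22741.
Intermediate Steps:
S = 5363/3678 (S = -5363/(-3678) = -5363*(-1/3678) = 5363/3678 ≈ 1.4581)
-22742 + S = -22742 + 5363/3678 = -83639713/3678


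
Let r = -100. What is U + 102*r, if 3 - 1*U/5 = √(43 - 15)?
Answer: -10185 - 10*√7 ≈ -10211.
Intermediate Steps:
U = 15 - 10*√7 (U = 15 - 5*√(43 - 15) = 15 - 10*√7 ≈ -11.458)
U + 102*r = (15 - 10*√7) + 102*(-100) = (15 - 10*√7) - 10200 = -10185 - 10*√7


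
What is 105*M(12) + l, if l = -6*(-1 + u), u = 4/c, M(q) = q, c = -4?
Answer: 1272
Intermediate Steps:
u = -1 (u = 4/(-4) = 4*(-¼) = -1)
l = 12 (l = -6*(-1 - 1) = -6*(-2) = 12)
105*M(12) + l = 105*12 + 12 = 1260 + 12 = 1272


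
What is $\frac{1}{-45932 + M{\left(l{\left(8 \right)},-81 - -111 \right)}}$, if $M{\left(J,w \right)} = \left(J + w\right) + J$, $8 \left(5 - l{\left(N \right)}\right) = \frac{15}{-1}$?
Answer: $- \frac{4}{183553} \approx -2.1792 \cdot 10^{-5}$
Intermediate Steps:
$l{\left(N \right)} = \frac{55}{8}$ ($l{\left(N \right)} = 5 - \frac{15 \frac{1}{-1}}{8} = 5 - \frac{15 \left(-1\right)}{8} = 5 - - \frac{15}{8} = 5 + \frac{15}{8} = \frac{55}{8}$)
$M{\left(J,w \right)} = w + 2 J$
$\frac{1}{-45932 + M{\left(l{\left(8 \right)},-81 - -111 \right)}} = \frac{1}{-45932 + \left(\left(-81 - -111\right) + 2 \cdot \frac{55}{8}\right)} = \frac{1}{-45932 + \left(\left(-81 + 111\right) + \frac{55}{4}\right)} = \frac{1}{-45932 + \left(30 + \frac{55}{4}\right)} = \frac{1}{-45932 + \frac{175}{4}} = \frac{1}{- \frac{183553}{4}} = - \frac{4}{183553}$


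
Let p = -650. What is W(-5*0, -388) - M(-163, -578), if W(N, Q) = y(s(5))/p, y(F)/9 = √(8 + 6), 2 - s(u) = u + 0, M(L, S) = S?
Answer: 578 - 9*√14/650 ≈ 577.95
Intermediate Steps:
s(u) = 2 - u (s(u) = 2 - (u + 0) = 2 - u)
y(F) = 9*√14 (y(F) = 9*√(8 + 6) = 9*√14)
W(N, Q) = -9*√14/650 (W(N, Q) = (9*√14)/(-650) = (9*√14)*(-1/650) = -9*√14/650)
W(-5*0, -388) - M(-163, -578) = -9*√14/650 - 1*(-578) = -9*√14/650 + 578 = 578 - 9*√14/650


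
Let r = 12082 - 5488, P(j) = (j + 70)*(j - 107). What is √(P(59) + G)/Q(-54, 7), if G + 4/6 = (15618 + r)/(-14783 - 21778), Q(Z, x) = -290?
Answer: -I*√8278591247178/10602690 ≈ -0.27137*I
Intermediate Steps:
P(j) = (-107 + j)*(70 + j) (P(j) = (70 + j)*(-107 + j) = (-107 + j)*(70 + j))
r = 6594
G = -46586/36561 (G = -⅔ + (15618 + 6594)/(-14783 - 21778) = -⅔ + 22212/(-36561) = -⅔ + 22212*(-1/36561) = -⅔ - 7404/12187 = -46586/36561 ≈ -1.2742)
√(P(59) + G)/Q(-54, 7) = √((-7490 + 59² - 37*59) - 46586/36561)/(-290) = √((-7490 + 3481 - 2183) - 46586/36561)*(-1/290) = √(-6192 - 46586/36561)*(-1/290) = √(-226432298/36561)*(-1/290) = (I*√8278591247178/36561)*(-1/290) = -I*√8278591247178/10602690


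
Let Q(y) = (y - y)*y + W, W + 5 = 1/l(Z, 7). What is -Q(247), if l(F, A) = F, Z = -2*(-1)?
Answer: 9/2 ≈ 4.5000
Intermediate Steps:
Z = 2
W = -9/2 (W = -5 + 1/2 = -5 + ½ = -9/2 ≈ -4.5000)
Q(y) = -9/2 (Q(y) = (y - y)*y - 9/2 = 0*y - 9/2 = 0 - 9/2 = -9/2)
-Q(247) = -1*(-9/2) = 9/2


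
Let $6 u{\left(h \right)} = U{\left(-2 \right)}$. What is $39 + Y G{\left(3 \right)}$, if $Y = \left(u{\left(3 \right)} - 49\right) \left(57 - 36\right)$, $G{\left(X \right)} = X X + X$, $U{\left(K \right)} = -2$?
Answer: $-12393$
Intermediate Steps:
$u{\left(h \right)} = - \frac{1}{3}$ ($u{\left(h \right)} = \frac{1}{6} \left(-2\right) = - \frac{1}{3}$)
$G{\left(X \right)} = X + X^{2}$ ($G{\left(X \right)} = X^{2} + X = X + X^{2}$)
$Y = -1036$ ($Y = \left(- \frac{1}{3} - 49\right) \left(57 - 36\right) = \left(- \frac{148}{3}\right) 21 = -1036$)
$39 + Y G{\left(3 \right)} = 39 - 1036 \cdot 3 \left(1 + 3\right) = 39 - 1036 \cdot 3 \cdot 4 = 39 - 12432 = -12393$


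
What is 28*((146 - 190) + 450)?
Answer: 11368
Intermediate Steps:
28*((146 - 190) + 450) = 28*(-44 + 450) = 28*406 = 11368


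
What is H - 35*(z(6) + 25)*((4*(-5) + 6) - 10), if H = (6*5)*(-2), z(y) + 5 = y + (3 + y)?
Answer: 29340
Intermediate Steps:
z(y) = -2 + 2*y (z(y) = -5 + (y + (3 + y)) = -5 + (3 + 2*y) = -2 + 2*y)
H = -60 (H = 30*(-2) = -60)
H - 35*(z(6) + 25)*((4*(-5) + 6) - 10) = -60 - 35*((-2 + 2*6) + 25)*((4*(-5) + 6) - 10) = -60 - 35*((-2 + 12) + 25)*((-20 + 6) - 10) = -60 - 35*(10 + 25)*(-14 - 10) = -60 - 1225*(-24) = -60 - 35*(-840) = -60 + 29400 = 29340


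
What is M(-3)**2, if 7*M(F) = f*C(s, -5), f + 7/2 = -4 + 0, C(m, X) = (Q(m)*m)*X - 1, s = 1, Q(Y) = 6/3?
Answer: 27225/196 ≈ 138.90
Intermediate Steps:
Q(Y) = 2 (Q(Y) = 6*(1/3) = 2)
C(m, X) = -1 + 2*X*m (C(m, X) = (2*m)*X - 1 = 2*X*m - 1 = -1 + 2*X*m)
f = -15/2 (f = -7/2 + (-4 + 0) = -7/2 - 4 = -15/2 ≈ -7.5000)
M(F) = 165/14 (M(F) = (-15*(-1 + 2*(-5)*1)/2)/7 = (-15*(-1 - 10)/2)/7 = (-15/2*(-11))/7 = (1/7)*(165/2) = 165/14)
M(-3)**2 = (165/14)**2 = 27225/196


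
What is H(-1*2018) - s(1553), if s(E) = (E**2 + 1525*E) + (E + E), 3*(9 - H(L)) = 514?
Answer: -14350207/3 ≈ -4.7834e+6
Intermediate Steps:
H(L) = -487/3 (H(L) = 9 - 1/3*514 = 9 - 514/3 = -487/3)
s(E) = E**2 + 1527*E (s(E) = (E**2 + 1525*E) + 2*E = E**2 + 1527*E)
H(-1*2018) - s(1553) = -487/3 - 1553*(1527 + 1553) = -487/3 - 1553*3080 = -487/3 - 1*4783240 = -487/3 - 4783240 = -14350207/3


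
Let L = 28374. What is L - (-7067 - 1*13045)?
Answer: 48486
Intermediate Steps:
L - (-7067 - 1*13045) = 28374 - (-7067 - 1*13045) = 28374 - (-7067 - 13045) = 28374 - 1*(-20112) = 28374 + 20112 = 48486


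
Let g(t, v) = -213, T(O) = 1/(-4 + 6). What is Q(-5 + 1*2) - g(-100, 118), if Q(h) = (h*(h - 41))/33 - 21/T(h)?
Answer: 175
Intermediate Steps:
T(O) = ½ (T(O) = 1/2 = ½)
Q(h) = -42 + h*(-41 + h)/33 (Q(h) = (h*(h - 41))/33 - 21/½ = (h*(-41 + h))*(1/33) - 21*2 = h*(-41 + h)/33 - 42 = -42 + h*(-41 + h)/33)
Q(-5 + 1*2) - g(-100, 118) = (-42 + (-5 + 1*2)*(-41 + (-5 + 1*2))/33) - 1*(-213) = (-42 + (-5 + 2)*(-41 + (-5 + 2))/33) + 213 = (-42 + (1/33)*(-3)*(-41 - 3)) + 213 = (-42 + (1/33)*(-3)*(-44)) + 213 = (-42 + 4) + 213 = -38 + 213 = 175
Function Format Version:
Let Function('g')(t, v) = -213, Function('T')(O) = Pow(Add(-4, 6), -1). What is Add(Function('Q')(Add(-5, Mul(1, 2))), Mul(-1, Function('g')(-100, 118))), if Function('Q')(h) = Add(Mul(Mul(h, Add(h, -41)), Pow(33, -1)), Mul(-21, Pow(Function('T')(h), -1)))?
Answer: 175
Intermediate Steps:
Function('T')(O) = Rational(1, 2) (Function('T')(O) = Pow(2, -1) = Rational(1, 2))
Function('Q')(h) = Add(-42, Mul(Rational(1, 33), h, Add(-41, h))) (Function('Q')(h) = Add(Mul(Mul(h, Add(h, -41)), Pow(33, -1)), Mul(-21, Pow(Rational(1, 2), -1))) = Add(Mul(Mul(h, Add(-41, h)), Rational(1, 33)), Mul(-21, 2)) = Add(Mul(Rational(1, 33), h, Add(-41, h)), -42) = Add(-42, Mul(Rational(1, 33), h, Add(-41, h))))
Add(Function('Q')(Add(-5, Mul(1, 2))), Mul(-1, Function('g')(-100, 118))) = Add(Add(-42, Mul(Rational(1, 33), Add(-5, Mul(1, 2)), Add(-41, Add(-5, Mul(1, 2))))), Mul(-1, -213)) = Add(Add(-42, Mul(Rational(1, 33), Add(-5, 2), Add(-41, Add(-5, 2)))), 213) = Add(Add(-42, Mul(Rational(1, 33), -3, Add(-41, -3))), 213) = Add(Add(-42, Mul(Rational(1, 33), -3, -44)), 213) = Add(Add(-42, 4), 213) = Add(-38, 213) = 175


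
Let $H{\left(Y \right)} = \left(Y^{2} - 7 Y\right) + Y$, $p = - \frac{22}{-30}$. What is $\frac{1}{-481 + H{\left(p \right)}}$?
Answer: $- \frac{225}{109094} \approx -0.0020624$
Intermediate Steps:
$p = \frac{11}{15}$ ($p = \left(-22\right) \left(- \frac{1}{30}\right) = \frac{11}{15} \approx 0.73333$)
$H{\left(Y \right)} = Y^{2} - 6 Y$
$\frac{1}{-481 + H{\left(p \right)}} = \frac{1}{-481 + \frac{11 \left(-6 + \frac{11}{15}\right)}{15}} = \frac{1}{-481 + \frac{11}{15} \left(- \frac{79}{15}\right)} = \frac{1}{-481 - \frac{869}{225}} = \frac{1}{- \frac{109094}{225}} = - \frac{225}{109094}$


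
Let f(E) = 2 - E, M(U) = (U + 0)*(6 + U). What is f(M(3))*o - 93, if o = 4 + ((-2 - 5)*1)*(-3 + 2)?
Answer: -368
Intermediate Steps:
M(U) = U*(6 + U)
o = 11 (o = 4 - 7*1*(-1) = 4 - 7*(-1) = 4 + 7 = 11)
f(M(3))*o - 93 = (2 - 3*(6 + 3))*11 - 93 = (2 - 3*9)*11 - 93 = (2 - 1*27)*11 - 93 = (2 - 27)*11 - 93 = -25*11 - 93 = -275 - 93 = -368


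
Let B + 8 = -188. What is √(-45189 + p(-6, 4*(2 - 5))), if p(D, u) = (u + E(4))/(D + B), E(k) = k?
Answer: I*√460972585/101 ≈ 212.58*I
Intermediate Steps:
B = -196 (B = -8 - 188 = -196)
p(D, u) = (4 + u)/(-196 + D) (p(D, u) = (u + 4)/(D - 196) = (4 + u)/(-196 + D))
√(-45189 + p(-6, 4*(2 - 5))) = √(-45189 + (4 + 4*(2 - 5))/(-196 - 6)) = √(-45189 + (4 + 4*(-3))/(-202)) = √(-45189 - (4 - 12)/202) = √(-45189 - 1/202*(-8)) = √(-45189 + 4/101) = √(-4564085/101) = I*√460972585/101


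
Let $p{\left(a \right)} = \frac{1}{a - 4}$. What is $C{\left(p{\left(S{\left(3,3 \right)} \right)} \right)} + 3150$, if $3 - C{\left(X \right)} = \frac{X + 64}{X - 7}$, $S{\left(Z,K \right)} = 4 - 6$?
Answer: $\frac{135962}{43} \approx 3161.9$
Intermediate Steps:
$S{\left(Z,K \right)} = -2$ ($S{\left(Z,K \right)} = 4 - 6 = -2$)
$p{\left(a \right)} = \frac{1}{-4 + a}$
$C{\left(X \right)} = 3 - \frac{64 + X}{-7 + X}$ ($C{\left(X \right)} = 3 - \frac{X + 64}{X - 7} = 3 - \frac{64 + X}{-7 + X}$)
$C{\left(p{\left(S{\left(3,3 \right)} \right)} \right)} + 3150 = \frac{-85 + \frac{2}{-4 - 2}}{-7 + \frac{1}{-4 - 2}} + 3150 = \frac{-85 + \frac{2}{-6}}{-7 + \frac{1}{-6}} + 3150 = \frac{-85 + 2 \left(- \frac{1}{6}\right)}{-7 - \frac{1}{6}} + 3150 = \frac{-85 - \frac{1}{3}}{- \frac{43}{6}} + 3150 = \left(- \frac{6}{43}\right) \left(- \frac{256}{3}\right) + 3150 = \frac{512}{43} + 3150 = \frac{135962}{43}$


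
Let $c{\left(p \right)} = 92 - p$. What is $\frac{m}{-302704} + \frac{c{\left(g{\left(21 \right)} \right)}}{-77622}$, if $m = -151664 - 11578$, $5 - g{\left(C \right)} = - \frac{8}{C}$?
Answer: $\frac{3905058271}{7256268936} \approx 0.53816$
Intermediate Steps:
$g{\left(C \right)} = 5 + \frac{8}{C}$ ($g{\left(C \right)} = 5 - - \frac{8}{C} = 5 + \frac{8}{C}$)
$m = -163242$ ($m = -151664 - 11578 = -163242$)
$\frac{m}{-302704} + \frac{c{\left(g{\left(21 \right)} \right)}}{-77622} = - \frac{163242}{-302704} + \frac{92 - \left(5 + \frac{8}{21}\right)}{-77622} = \left(-163242\right) \left(- \frac{1}{302704}\right) + \left(92 - \left(5 + 8 \cdot \frac{1}{21}\right)\right) \left(- \frac{1}{77622}\right) = \frac{81621}{151352} + \left(92 - \left(5 + \frac{8}{21}\right)\right) \left(- \frac{1}{77622}\right) = \frac{81621}{151352} + \left(92 - \frac{113}{21}\right) \left(- \frac{1}{77622}\right) = \frac{81621}{151352} + \frac{1819}{21} \left(- \frac{1}{77622}\right) = \frac{81621}{151352} - \frac{107}{95886} = \frac{3905058271}{7256268936}$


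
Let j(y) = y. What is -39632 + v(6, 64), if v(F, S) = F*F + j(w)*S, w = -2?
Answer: -39724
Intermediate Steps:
v(F, S) = F² - 2*S (v(F, S) = F*F - 2*S = F² - 2*S)
-39632 + v(6, 64) = -39632 + (6² - 2*64) = -39632 + (36 - 128) = -39632 - 92 = -39724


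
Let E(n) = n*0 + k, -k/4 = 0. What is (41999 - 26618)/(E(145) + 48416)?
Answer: 15381/48416 ≈ 0.31768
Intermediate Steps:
k = 0 (k = -4*0 = 0)
E(n) = 0 (E(n) = n*0 + 0 = 0 + 0 = 0)
(41999 - 26618)/(E(145) + 48416) = (41999 - 26618)/(0 + 48416) = 15381/48416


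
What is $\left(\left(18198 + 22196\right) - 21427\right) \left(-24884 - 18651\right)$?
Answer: $-825728345$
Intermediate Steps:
$\left(\left(18198 + 22196\right) - 21427\right) \left(-24884 - 18651\right) = \left(40394 - 21427\right) \left(-43535\right) = 18967 \left(-43535\right) = -825728345$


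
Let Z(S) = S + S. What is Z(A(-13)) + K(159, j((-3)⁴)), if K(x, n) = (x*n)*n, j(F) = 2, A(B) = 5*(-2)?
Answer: 616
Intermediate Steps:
A(B) = -10
K(x, n) = x*n² (K(x, n) = (n*x)*n = x*n²)
Z(S) = 2*S
Z(A(-13)) + K(159, j((-3)⁴)) = 2*(-10) + 159*2² = -20 + 159*4 = -20 + 636 = 616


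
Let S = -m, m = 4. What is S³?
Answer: -64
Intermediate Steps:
S = -4 (S = -1*4 = -4)
S³ = (-4)³ = -64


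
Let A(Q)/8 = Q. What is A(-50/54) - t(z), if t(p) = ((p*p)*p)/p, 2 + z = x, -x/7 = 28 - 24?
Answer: -24500/27 ≈ -907.41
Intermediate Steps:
A(Q) = 8*Q
x = -28 (x = -7*(28 - 24) = -7*4 = -28)
z = -30 (z = -2 - 28 = -30)
t(p) = p**2 (t(p) = (p**2*p)/p = p**3/p = p**2)
A(-50/54) - t(z) = 8*(-50/54) - 1*(-30)**2 = 8*(-50*1/54) - 1*900 = 8*(-25/27) - 900 = -200/27 - 900 = -24500/27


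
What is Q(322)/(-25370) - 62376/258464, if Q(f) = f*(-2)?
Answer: -88501769/409826980 ≈ -0.21595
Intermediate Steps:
Q(f) = -2*f
Q(322)/(-25370) - 62376/258464 = -2*322/(-25370) - 62376/258464 = -644*(-1/25370) - 62376*1/258464 = 322/12685 - 7797/32308 = -88501769/409826980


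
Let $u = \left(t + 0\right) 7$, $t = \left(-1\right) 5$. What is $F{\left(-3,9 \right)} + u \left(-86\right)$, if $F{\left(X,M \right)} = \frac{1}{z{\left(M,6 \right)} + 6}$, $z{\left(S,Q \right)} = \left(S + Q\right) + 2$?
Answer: $\frac{69231}{23} \approx 3010.0$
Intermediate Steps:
$t = -5$
$z{\left(S,Q \right)} = 2 + Q + S$ ($z{\left(S,Q \right)} = \left(Q + S\right) + 2 = 2 + Q + S$)
$u = -35$ ($u = \left(-5 + 0\right) 7 = \left(-5\right) 7 = -35$)
$F{\left(X,M \right)} = \frac{1}{14 + M}$ ($F{\left(X,M \right)} = \frac{1}{\left(2 + 6 + M\right) + 6} = \frac{1}{\left(8 + M\right) + 6} = \frac{1}{14 + M}$)
$F{\left(-3,9 \right)} + u \left(-86\right) = \frac{1}{14 + 9} - -3010 = \frac{1}{23} + 3010 = \frac{69231}{23}$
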